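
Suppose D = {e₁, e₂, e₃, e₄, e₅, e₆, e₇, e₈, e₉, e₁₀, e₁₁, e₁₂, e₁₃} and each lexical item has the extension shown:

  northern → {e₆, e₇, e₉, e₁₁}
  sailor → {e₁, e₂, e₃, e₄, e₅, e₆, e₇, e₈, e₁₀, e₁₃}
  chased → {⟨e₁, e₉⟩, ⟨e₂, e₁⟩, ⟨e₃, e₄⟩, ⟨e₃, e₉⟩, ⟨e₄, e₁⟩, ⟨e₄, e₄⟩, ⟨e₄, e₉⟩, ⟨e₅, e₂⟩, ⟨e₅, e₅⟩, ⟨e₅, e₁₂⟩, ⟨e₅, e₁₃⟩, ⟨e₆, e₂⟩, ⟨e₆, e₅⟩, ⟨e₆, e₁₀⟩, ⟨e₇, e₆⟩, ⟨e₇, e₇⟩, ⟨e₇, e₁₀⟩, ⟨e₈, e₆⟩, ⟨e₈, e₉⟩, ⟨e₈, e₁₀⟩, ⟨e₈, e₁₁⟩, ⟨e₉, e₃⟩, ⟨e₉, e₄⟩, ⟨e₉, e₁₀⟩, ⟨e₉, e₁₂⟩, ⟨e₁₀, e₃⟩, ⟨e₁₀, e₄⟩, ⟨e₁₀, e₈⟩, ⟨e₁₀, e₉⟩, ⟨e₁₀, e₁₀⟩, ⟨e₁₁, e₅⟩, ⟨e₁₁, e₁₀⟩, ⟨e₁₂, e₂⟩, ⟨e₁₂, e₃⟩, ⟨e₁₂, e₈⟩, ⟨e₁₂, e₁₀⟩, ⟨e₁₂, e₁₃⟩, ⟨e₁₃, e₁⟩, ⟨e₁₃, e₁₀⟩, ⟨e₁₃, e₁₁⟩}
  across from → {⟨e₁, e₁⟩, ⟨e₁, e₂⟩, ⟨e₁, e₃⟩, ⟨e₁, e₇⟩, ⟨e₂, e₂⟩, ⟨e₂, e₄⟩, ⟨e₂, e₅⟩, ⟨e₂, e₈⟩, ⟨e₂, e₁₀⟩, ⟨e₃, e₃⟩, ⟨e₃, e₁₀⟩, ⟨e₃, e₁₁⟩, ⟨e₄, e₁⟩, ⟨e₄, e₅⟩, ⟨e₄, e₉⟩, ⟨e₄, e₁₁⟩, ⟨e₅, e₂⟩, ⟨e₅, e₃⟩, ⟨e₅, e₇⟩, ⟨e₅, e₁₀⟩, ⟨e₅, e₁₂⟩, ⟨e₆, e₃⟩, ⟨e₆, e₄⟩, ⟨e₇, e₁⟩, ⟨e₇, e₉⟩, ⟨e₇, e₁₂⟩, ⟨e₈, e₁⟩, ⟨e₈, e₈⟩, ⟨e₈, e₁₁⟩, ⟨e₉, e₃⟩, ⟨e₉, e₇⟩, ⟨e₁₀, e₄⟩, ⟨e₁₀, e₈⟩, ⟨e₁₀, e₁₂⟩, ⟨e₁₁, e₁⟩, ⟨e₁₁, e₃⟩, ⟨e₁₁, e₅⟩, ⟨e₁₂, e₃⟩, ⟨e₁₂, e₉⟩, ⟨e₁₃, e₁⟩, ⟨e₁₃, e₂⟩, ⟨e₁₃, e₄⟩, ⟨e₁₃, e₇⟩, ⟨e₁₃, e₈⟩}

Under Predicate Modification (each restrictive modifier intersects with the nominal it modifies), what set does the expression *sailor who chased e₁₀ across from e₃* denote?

⟦who chased e₁₀⟧ = {x : ⟨x, e₁₀⟩ ∈ ⟦chased⟧} = {e₆, e₇, e₈, e₉, e₁₀, e₁₁, e₁₂, e₁₃}
⟦across from e₃⟧ = {x : ⟨x, e₃⟩ ∈ ⟦across from⟧} = {e₁, e₃, e₅, e₆, e₉, e₁₁, e₁₂}
⟦sailor⟧ = {e₁, e₂, e₃, e₄, e₅, e₆, e₇, e₈, e₁₀, e₁₃}
… ∩ ⟦who chased e₁₀⟧ = {e₁, e₂, e₃, e₄, e₅, e₆, e₇, e₈, e₁₀, e₁₃} ∩ {e₆, e₇, e₈, e₉, e₁₀, e₁₁, e₁₂, e₁₃} = {e₆, e₇, e₈, e₁₀, e₁₃}
… ∩ ⟦across from e₃⟧ = {e₆, e₇, e₈, e₁₀, e₁₃} ∩ {e₁, e₃, e₅, e₆, e₉, e₁₁, e₁₂} = {e₆}
So ⟦sailor who chased e₁₀ across from e₃⟧ = {e₆}.

{e₆}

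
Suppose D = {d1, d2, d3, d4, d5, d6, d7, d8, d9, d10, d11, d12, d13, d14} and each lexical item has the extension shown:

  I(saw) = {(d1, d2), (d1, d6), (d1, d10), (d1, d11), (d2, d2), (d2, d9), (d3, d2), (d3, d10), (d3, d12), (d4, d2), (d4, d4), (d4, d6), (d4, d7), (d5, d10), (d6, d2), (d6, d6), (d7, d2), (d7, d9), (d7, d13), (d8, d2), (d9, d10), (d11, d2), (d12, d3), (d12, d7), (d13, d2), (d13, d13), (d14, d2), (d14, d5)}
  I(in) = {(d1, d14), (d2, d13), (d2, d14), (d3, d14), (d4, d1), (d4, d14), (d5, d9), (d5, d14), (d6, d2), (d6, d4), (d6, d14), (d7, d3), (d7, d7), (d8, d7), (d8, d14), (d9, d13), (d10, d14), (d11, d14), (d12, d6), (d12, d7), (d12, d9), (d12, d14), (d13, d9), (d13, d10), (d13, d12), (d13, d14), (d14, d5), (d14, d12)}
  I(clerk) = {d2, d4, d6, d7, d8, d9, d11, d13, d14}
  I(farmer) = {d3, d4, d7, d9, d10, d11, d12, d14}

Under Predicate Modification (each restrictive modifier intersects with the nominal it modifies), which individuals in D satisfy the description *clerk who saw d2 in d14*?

{d2, d4, d6, d8, d11, d13}

⟦who saw d2⟧ = {x : ⟨x, d2⟩ ∈ ⟦saw⟧} = {d1, d2, d3, d4, d6, d7, d8, d11, d13, d14}
⟦in d14⟧ = {x : ⟨x, d14⟩ ∈ ⟦in⟧} = {d1, d2, d3, d4, d5, d6, d8, d10, d11, d12, d13}
⟦clerk⟧ = {d2, d4, d6, d7, d8, d9, d11, d13, d14}
… ∩ ⟦who saw d2⟧ = {d2, d4, d6, d7, d8, d9, d11, d13, d14} ∩ {d1, d2, d3, d4, d6, d7, d8, d11, d13, d14} = {d2, d4, d6, d7, d8, d11, d13, d14}
… ∩ ⟦in d14⟧ = {d2, d4, d6, d7, d8, d11, d13, d14} ∩ {d1, d2, d3, d4, d5, d6, d8, d10, d11, d12, d13} = {d2, d4, d6, d8, d11, d13}
So ⟦clerk who saw d2 in d14⟧ = {d2, d4, d6, d8, d11, d13}.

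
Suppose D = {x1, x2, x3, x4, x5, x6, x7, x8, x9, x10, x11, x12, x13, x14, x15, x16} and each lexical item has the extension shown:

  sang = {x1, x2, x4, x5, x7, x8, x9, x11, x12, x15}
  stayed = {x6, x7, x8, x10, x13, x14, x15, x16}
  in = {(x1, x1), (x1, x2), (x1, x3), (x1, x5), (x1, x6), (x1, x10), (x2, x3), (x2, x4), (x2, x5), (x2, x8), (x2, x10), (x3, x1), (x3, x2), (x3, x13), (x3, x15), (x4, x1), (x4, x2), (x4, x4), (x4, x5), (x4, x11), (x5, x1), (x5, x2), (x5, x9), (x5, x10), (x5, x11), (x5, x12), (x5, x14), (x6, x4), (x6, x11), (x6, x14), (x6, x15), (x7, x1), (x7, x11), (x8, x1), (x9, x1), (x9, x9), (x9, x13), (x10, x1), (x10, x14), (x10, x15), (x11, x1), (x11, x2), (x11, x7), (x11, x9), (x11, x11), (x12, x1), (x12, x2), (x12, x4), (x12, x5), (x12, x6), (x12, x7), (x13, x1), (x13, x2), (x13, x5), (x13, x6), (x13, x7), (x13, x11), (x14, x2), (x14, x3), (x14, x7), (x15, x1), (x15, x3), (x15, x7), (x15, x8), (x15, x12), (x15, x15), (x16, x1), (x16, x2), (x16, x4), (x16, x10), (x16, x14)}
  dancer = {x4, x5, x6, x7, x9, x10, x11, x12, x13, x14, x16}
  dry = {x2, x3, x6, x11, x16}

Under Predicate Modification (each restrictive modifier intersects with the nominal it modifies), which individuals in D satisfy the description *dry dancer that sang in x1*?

{x11}

⟦that sang⟧ = ⟦sang⟧ = {x1, x2, x4, x5, x7, x8, x9, x11, x12, x15}
⟦in x1⟧ = {x : ⟨x, x1⟩ ∈ ⟦in⟧} = {x1, x3, x4, x5, x7, x8, x9, x10, x11, x12, x13, x15, x16}
⟦dancer⟧ = {x4, x5, x6, x7, x9, x10, x11, x12, x13, x14, x16}
… ∩ ⟦that sang⟧ = {x4, x5, x6, x7, x9, x10, x11, x12, x13, x14, x16} ∩ {x1, x2, x4, x5, x7, x8, x9, x11, x12, x15} = {x4, x5, x7, x9, x11, x12}
… ∩ ⟦in x1⟧ = {x4, x5, x7, x9, x11, x12} ∩ {x1, x3, x4, x5, x7, x8, x9, x10, x11, x12, x13, x15, x16} = {x4, x5, x7, x9, x11, x12}
… ∩ ⟦dry⟧ = {x4, x5, x7, x9, x11, x12} ∩ {x2, x3, x6, x11, x16} = {x11}
So ⟦dry dancer that sang in x1⟧ = {x11}.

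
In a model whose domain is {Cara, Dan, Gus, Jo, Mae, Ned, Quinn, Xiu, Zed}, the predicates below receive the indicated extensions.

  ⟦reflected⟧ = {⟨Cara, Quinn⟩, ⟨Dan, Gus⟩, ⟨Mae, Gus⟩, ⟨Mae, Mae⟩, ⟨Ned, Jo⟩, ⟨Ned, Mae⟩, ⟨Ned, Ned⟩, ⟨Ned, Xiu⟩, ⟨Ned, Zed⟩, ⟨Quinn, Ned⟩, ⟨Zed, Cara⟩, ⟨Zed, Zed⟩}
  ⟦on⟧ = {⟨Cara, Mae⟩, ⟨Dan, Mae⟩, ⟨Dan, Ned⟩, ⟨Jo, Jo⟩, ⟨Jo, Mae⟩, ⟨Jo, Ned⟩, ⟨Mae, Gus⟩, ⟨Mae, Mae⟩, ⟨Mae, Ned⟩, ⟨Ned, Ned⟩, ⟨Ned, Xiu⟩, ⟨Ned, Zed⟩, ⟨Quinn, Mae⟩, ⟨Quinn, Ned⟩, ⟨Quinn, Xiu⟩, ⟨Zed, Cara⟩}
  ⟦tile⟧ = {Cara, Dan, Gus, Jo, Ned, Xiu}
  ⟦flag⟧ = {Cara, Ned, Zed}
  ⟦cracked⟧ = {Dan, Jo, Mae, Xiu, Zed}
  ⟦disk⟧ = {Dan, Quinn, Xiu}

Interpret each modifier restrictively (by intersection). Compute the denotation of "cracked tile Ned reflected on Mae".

⟦Ned reflected⟧ = {x : ⟨Ned, x⟩ ∈ ⟦reflected⟧} = {Jo, Mae, Ned, Xiu, Zed}
⟦on Mae⟧ = {x : ⟨x, Mae⟩ ∈ ⟦on⟧} = {Cara, Dan, Jo, Mae, Quinn}
⟦tile⟧ = {Cara, Dan, Gus, Jo, Ned, Xiu}
… ∩ ⟦Ned reflected⟧ = {Cara, Dan, Gus, Jo, Ned, Xiu} ∩ {Jo, Mae, Ned, Xiu, Zed} = {Jo, Ned, Xiu}
… ∩ ⟦on Mae⟧ = {Jo, Ned, Xiu} ∩ {Cara, Dan, Jo, Mae, Quinn} = {Jo}
… ∩ ⟦cracked⟧ = {Jo} ∩ {Dan, Jo, Mae, Xiu, Zed} = {Jo}
So ⟦cracked tile Ned reflected on Mae⟧ = {Jo}.

{Jo}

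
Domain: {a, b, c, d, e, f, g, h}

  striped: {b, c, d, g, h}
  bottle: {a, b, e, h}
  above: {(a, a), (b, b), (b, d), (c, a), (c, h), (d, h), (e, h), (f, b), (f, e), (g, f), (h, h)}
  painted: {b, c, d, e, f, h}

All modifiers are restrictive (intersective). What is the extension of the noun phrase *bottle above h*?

{e, h}

⟦above h⟧ = {x : ⟨x, h⟩ ∈ ⟦above⟧} = {c, d, e, h}
⟦bottle⟧ = {a, b, e, h}
… ∩ ⟦above h⟧ = {a, b, e, h} ∩ {c, d, e, h} = {e, h}
So ⟦bottle above h⟧ = {e, h}.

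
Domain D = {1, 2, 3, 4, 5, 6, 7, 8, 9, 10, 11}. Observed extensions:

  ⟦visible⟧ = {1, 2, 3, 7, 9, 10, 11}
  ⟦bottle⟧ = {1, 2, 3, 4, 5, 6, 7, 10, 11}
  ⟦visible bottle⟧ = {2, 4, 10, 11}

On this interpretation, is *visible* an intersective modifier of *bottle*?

⟦visible⟧ ∩ ⟦bottle⟧ = {1, 2, 3, 7, 9, 10, 11} ∩ {1, 2, 3, 4, 5, 6, 7, 10, 11} = {1, 2, 3, 7, 10, 11}
Observed ⟦visible bottle⟧ = {2, 4, 10, 11}.
These differ, so the modifier is not intersective in this model.

no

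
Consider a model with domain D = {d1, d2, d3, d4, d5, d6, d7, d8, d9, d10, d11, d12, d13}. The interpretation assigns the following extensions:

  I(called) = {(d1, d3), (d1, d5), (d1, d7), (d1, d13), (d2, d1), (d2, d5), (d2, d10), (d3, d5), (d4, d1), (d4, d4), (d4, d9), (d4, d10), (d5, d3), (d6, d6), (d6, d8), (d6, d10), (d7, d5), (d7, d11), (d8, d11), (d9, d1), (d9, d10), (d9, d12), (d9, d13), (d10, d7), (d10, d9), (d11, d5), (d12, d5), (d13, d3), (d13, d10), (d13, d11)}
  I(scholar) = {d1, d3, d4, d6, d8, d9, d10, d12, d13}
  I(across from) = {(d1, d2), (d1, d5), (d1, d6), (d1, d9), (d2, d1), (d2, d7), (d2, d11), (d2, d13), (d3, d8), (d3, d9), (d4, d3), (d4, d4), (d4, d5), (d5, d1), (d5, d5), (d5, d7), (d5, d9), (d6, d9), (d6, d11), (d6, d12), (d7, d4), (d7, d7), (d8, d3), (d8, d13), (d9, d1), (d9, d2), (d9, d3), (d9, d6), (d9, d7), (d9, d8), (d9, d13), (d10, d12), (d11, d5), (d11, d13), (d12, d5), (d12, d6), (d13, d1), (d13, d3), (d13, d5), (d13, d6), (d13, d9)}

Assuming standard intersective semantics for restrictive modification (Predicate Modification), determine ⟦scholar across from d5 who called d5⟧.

{d1, d12}

⟦across from d5⟧ = {x : ⟨x, d5⟩ ∈ ⟦across from⟧} = {d1, d4, d5, d11, d12, d13}
⟦who called d5⟧ = {x : ⟨x, d5⟩ ∈ ⟦called⟧} = {d1, d2, d3, d7, d11, d12}
⟦scholar⟧ = {d1, d3, d4, d6, d8, d9, d10, d12, d13}
… ∩ ⟦across from d5⟧ = {d1, d3, d4, d6, d8, d9, d10, d12, d13} ∩ {d1, d4, d5, d11, d12, d13} = {d1, d4, d12, d13}
… ∩ ⟦who called d5⟧ = {d1, d4, d12, d13} ∩ {d1, d2, d3, d7, d11, d12} = {d1, d12}
So ⟦scholar across from d5 who called d5⟧ = {d1, d12}.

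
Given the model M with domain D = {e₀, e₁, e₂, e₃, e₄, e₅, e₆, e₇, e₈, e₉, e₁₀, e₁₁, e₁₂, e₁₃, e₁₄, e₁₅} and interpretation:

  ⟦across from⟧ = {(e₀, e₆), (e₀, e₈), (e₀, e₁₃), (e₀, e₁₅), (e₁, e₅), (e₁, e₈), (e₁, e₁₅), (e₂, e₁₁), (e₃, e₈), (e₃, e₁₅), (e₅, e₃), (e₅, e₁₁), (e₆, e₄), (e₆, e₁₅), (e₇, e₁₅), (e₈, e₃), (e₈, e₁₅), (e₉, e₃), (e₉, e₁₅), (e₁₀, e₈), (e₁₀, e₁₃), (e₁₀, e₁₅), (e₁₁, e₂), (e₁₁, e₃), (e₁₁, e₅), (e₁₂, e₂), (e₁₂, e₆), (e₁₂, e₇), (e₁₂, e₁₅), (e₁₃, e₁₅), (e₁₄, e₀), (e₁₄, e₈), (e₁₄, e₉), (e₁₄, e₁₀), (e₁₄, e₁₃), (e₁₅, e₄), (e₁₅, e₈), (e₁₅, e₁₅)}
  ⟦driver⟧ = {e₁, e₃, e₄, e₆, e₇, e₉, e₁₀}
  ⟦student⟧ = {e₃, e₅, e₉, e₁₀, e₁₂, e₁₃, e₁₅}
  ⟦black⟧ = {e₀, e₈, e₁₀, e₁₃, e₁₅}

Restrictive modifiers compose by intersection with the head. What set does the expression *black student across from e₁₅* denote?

⟦across from e₁₅⟧ = {x : ⟨x, e₁₅⟩ ∈ ⟦across from⟧} = {e₀, e₁, e₃, e₆, e₇, e₈, e₉, e₁₀, e₁₂, e₁₃, e₁₅}
⟦student⟧ = {e₃, e₅, e₉, e₁₀, e₁₂, e₁₃, e₁₅}
… ∩ ⟦across from e₁₅⟧ = {e₃, e₅, e₉, e₁₀, e₁₂, e₁₃, e₁₅} ∩ {e₀, e₁, e₃, e₆, e₇, e₈, e₉, e₁₀, e₁₂, e₁₃, e₁₅} = {e₃, e₉, e₁₀, e₁₂, e₁₃, e₁₅}
… ∩ ⟦black⟧ = {e₃, e₉, e₁₀, e₁₂, e₁₃, e₁₅} ∩ {e₀, e₈, e₁₀, e₁₃, e₁₅} = {e₁₀, e₁₃, e₁₅}
So ⟦black student across from e₁₅⟧ = {e₁₀, e₁₃, e₁₅}.

{e₁₀, e₁₃, e₁₅}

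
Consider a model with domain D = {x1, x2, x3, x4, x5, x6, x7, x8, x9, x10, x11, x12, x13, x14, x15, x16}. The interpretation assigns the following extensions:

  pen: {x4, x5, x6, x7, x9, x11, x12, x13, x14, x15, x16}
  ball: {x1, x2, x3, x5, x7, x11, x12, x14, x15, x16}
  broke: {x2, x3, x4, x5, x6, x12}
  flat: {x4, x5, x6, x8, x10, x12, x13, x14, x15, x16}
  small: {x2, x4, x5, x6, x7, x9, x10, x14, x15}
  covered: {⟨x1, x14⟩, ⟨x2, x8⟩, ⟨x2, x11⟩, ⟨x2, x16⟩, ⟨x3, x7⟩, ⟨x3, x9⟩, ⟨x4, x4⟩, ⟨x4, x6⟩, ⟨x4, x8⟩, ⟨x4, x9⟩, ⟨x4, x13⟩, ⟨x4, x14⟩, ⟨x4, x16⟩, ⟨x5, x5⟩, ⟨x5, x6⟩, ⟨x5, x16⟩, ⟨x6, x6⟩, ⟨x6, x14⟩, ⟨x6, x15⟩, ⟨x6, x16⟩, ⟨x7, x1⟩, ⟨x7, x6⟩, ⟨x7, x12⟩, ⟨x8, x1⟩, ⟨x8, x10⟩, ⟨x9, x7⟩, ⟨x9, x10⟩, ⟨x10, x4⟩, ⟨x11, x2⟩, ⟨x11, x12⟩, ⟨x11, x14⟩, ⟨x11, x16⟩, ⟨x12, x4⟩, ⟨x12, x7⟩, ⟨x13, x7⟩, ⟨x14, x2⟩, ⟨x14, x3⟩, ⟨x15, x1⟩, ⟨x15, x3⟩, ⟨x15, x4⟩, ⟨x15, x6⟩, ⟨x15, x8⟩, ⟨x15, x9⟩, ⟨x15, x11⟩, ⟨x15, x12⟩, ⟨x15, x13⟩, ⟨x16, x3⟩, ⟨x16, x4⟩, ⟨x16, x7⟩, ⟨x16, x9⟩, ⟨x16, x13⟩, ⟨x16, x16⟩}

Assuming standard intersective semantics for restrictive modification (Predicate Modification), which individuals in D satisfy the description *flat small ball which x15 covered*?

⟦which x15 covered⟧ = {x : ⟨x15, x⟩ ∈ ⟦covered⟧} = {x1, x3, x4, x6, x8, x9, x11, x12, x13}
⟦ball⟧ = {x1, x2, x3, x5, x7, x11, x12, x14, x15, x16}
… ∩ ⟦which x15 covered⟧ = {x1, x2, x3, x5, x7, x11, x12, x14, x15, x16} ∩ {x1, x3, x4, x6, x8, x9, x11, x12, x13} = {x1, x3, x11, x12}
… ∩ ⟦flat⟧ = {x1, x3, x11, x12} ∩ {x4, x5, x6, x8, x10, x12, x13, x14, x15, x16} = {x12}
… ∩ ⟦small⟧ = {x12} ∩ {x2, x4, x5, x6, x7, x9, x10, x14, x15} = ∅
So ⟦flat small ball which x15 covered⟧ = ∅.

∅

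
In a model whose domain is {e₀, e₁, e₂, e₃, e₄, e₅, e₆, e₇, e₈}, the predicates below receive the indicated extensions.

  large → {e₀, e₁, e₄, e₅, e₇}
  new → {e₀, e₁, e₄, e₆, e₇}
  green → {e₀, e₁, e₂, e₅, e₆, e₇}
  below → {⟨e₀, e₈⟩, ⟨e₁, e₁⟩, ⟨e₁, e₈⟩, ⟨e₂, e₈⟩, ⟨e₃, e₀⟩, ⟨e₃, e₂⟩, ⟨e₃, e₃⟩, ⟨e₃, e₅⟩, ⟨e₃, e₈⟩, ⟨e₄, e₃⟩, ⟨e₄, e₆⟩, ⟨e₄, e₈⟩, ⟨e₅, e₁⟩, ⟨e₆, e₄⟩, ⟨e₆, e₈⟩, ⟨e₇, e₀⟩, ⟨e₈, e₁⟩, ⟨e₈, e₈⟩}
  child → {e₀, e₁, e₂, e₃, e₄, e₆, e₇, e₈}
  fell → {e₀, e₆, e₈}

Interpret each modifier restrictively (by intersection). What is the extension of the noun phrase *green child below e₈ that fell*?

{e₀, e₆}

⟦below e₈⟧ = {x : ⟨x, e₈⟩ ∈ ⟦below⟧} = {e₀, e₁, e₂, e₃, e₄, e₆, e₈}
⟦that fell⟧ = ⟦fell⟧ = {e₀, e₆, e₈}
⟦child⟧ = {e₀, e₁, e₂, e₃, e₄, e₆, e₇, e₈}
… ∩ ⟦below e₈⟧ = {e₀, e₁, e₂, e₃, e₄, e₆, e₇, e₈} ∩ {e₀, e₁, e₂, e₃, e₄, e₆, e₈} = {e₀, e₁, e₂, e₃, e₄, e₆, e₈}
… ∩ ⟦that fell⟧ = {e₀, e₁, e₂, e₃, e₄, e₆, e₈} ∩ {e₀, e₆, e₈} = {e₀, e₆, e₈}
… ∩ ⟦green⟧ = {e₀, e₆, e₈} ∩ {e₀, e₁, e₂, e₅, e₆, e₇} = {e₀, e₆}
So ⟦green child below e₈ that fell⟧ = {e₀, e₆}.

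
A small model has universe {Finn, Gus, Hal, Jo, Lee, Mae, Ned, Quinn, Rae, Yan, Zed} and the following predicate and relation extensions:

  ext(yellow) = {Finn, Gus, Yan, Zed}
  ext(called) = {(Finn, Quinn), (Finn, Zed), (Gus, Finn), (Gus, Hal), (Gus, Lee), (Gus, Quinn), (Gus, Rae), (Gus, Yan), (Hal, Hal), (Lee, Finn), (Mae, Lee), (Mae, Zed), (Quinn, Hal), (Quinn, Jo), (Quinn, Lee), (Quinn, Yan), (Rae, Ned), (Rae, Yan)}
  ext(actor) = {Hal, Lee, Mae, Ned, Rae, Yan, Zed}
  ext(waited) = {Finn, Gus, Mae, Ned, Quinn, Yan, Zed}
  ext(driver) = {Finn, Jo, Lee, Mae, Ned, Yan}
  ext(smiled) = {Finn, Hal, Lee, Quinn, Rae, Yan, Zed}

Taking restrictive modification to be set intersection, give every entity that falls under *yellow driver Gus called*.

⟦Gus called⟧ = {x : ⟨Gus, x⟩ ∈ ⟦called⟧} = {Finn, Hal, Lee, Quinn, Rae, Yan}
⟦driver⟧ = {Finn, Jo, Lee, Mae, Ned, Yan}
… ∩ ⟦Gus called⟧ = {Finn, Jo, Lee, Mae, Ned, Yan} ∩ {Finn, Hal, Lee, Quinn, Rae, Yan} = {Finn, Lee, Yan}
… ∩ ⟦yellow⟧ = {Finn, Lee, Yan} ∩ {Finn, Gus, Yan, Zed} = {Finn, Yan}
So ⟦yellow driver Gus called⟧ = {Finn, Yan}.

{Finn, Yan}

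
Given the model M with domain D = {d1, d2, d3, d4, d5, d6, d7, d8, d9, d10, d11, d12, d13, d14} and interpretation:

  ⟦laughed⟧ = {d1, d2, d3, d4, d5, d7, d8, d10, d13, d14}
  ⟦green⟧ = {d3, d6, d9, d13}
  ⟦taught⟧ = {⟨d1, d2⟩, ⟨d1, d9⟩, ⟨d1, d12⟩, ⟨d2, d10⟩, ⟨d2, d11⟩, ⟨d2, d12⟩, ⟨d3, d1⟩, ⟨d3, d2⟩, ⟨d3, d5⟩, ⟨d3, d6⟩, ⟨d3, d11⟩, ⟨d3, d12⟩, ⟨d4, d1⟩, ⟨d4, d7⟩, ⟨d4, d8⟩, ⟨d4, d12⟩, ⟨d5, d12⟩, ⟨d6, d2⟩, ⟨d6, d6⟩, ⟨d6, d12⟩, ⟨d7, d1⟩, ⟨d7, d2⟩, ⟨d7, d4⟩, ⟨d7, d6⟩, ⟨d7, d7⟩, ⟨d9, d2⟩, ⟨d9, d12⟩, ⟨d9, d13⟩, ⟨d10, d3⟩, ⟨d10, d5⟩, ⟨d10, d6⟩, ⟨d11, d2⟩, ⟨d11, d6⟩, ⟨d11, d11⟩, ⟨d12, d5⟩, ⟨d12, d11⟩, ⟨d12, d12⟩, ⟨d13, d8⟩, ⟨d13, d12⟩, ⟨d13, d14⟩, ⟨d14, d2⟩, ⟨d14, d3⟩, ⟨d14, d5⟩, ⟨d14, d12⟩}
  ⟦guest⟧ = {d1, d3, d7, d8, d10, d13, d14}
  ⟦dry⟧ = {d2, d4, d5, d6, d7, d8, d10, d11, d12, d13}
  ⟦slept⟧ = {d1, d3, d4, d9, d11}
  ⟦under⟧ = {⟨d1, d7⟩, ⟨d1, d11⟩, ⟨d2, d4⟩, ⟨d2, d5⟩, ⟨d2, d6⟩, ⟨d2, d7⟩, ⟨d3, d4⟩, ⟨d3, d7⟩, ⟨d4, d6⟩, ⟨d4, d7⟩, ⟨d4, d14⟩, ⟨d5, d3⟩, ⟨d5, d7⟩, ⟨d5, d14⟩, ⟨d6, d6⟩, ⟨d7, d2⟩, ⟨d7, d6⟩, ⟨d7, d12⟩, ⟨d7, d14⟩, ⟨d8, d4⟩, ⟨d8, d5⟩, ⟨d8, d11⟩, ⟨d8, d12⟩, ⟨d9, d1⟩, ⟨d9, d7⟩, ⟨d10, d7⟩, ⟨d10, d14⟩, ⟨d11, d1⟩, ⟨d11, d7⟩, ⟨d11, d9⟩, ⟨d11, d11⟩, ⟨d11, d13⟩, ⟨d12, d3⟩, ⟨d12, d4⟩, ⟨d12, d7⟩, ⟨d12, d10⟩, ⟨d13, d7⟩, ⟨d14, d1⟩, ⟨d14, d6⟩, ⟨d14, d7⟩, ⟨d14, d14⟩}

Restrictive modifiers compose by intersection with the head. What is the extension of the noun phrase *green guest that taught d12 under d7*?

⟦that taught d12⟧ = {x : ⟨x, d12⟩ ∈ ⟦taught⟧} = {d1, d2, d3, d4, d5, d6, d9, d12, d13, d14}
⟦under d7⟧ = {x : ⟨x, d7⟩ ∈ ⟦under⟧} = {d1, d2, d3, d4, d5, d9, d10, d11, d12, d13, d14}
⟦guest⟧ = {d1, d3, d7, d8, d10, d13, d14}
… ∩ ⟦that taught d12⟧ = {d1, d3, d7, d8, d10, d13, d14} ∩ {d1, d2, d3, d4, d5, d6, d9, d12, d13, d14} = {d1, d3, d13, d14}
… ∩ ⟦under d7⟧ = {d1, d3, d13, d14} ∩ {d1, d2, d3, d4, d5, d9, d10, d11, d12, d13, d14} = {d1, d3, d13, d14}
… ∩ ⟦green⟧ = {d1, d3, d13, d14} ∩ {d3, d6, d9, d13} = {d3, d13}
So ⟦green guest that taught d12 under d7⟧ = {d3, d13}.

{d3, d13}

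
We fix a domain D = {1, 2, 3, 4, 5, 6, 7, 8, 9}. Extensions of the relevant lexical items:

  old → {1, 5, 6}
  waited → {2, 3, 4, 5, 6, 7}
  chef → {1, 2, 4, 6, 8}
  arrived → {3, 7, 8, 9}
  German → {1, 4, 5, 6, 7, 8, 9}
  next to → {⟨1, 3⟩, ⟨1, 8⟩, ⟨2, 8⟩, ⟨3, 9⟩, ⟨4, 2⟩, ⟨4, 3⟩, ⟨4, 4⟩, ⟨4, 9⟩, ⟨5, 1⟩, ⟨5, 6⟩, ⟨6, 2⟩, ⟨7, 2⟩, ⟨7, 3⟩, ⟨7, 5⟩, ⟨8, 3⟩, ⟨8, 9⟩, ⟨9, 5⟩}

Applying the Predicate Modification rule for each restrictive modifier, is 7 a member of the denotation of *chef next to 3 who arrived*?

⟦next to 3⟧ = {x : ⟨x, 3⟩ ∈ ⟦next to⟧} = {1, 4, 7, 8}
⟦who arrived⟧ = ⟦arrived⟧ = {3, 7, 8, 9}
⟦chef⟧ = {1, 2, 4, 6, 8}
… ∩ ⟦next to 3⟧ = {1, 2, 4, 6, 8} ∩ {1, 4, 7, 8} = {1, 4, 8}
… ∩ ⟦who arrived⟧ = {1, 4, 8} ∩ {3, 7, 8, 9} = {8}
⟦chef next to 3 who arrived⟧ = {8}; 7 ∉ this set.

no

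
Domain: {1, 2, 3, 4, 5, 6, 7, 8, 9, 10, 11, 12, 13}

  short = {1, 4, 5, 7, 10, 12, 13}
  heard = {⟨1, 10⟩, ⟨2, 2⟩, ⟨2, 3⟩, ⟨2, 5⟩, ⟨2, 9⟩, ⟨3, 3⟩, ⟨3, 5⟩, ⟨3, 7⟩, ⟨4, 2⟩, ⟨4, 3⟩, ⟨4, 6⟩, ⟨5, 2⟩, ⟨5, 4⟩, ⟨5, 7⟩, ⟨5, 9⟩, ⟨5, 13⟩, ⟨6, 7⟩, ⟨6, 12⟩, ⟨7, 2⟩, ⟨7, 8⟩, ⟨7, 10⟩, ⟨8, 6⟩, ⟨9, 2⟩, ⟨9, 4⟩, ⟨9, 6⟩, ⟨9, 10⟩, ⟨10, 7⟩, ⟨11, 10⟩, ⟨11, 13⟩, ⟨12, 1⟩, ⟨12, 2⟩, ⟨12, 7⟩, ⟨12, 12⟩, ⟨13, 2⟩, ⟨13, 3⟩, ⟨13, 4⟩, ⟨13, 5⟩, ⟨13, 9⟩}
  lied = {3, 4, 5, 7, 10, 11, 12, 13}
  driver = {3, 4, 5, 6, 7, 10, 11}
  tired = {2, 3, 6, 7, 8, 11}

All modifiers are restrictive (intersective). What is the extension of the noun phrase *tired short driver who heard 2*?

{7}

⟦who heard 2⟧ = {x : ⟨x, 2⟩ ∈ ⟦heard⟧} = {2, 4, 5, 7, 9, 12, 13}
⟦driver⟧ = {3, 4, 5, 6, 7, 10, 11}
… ∩ ⟦who heard 2⟧ = {3, 4, 5, 6, 7, 10, 11} ∩ {2, 4, 5, 7, 9, 12, 13} = {4, 5, 7}
… ∩ ⟦tired⟧ = {4, 5, 7} ∩ {2, 3, 6, 7, 8, 11} = {7}
… ∩ ⟦short⟧ = {7} ∩ {1, 4, 5, 7, 10, 12, 13} = {7}
So ⟦tired short driver who heard 2⟧ = {7}.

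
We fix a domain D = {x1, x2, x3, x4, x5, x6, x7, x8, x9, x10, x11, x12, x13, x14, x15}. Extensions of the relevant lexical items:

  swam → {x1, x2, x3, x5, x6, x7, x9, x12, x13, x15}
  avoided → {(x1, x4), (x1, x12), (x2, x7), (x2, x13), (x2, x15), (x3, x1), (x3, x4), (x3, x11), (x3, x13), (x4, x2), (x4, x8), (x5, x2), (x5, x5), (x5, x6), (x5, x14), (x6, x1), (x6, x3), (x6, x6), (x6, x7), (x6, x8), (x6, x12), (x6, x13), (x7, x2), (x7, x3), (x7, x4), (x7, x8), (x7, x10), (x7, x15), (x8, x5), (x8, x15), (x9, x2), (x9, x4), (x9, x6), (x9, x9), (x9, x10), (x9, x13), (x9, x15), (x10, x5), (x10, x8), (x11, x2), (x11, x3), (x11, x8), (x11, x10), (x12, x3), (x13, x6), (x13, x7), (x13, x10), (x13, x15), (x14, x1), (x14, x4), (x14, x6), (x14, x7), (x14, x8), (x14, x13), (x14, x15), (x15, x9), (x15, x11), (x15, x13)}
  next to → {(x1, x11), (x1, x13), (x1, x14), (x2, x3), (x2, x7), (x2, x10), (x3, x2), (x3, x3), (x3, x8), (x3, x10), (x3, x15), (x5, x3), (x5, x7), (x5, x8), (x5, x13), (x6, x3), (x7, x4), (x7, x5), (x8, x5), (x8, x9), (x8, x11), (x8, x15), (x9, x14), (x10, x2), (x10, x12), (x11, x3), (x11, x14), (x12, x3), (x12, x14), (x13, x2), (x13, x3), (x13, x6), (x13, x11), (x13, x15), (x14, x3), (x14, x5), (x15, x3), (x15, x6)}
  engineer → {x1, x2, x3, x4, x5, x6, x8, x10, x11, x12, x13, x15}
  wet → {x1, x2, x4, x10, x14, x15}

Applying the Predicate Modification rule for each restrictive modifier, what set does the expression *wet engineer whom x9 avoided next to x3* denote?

{x2, x15}

⟦whom x9 avoided⟧ = {x : ⟨x9, x⟩ ∈ ⟦avoided⟧} = {x2, x4, x6, x9, x10, x13, x15}
⟦next to x3⟧ = {x : ⟨x, x3⟩ ∈ ⟦next to⟧} = {x2, x3, x5, x6, x11, x12, x13, x14, x15}
⟦engineer⟧ = {x1, x2, x3, x4, x5, x6, x8, x10, x11, x12, x13, x15}
… ∩ ⟦whom x9 avoided⟧ = {x1, x2, x3, x4, x5, x6, x8, x10, x11, x12, x13, x15} ∩ {x2, x4, x6, x9, x10, x13, x15} = {x2, x4, x6, x10, x13, x15}
… ∩ ⟦next to x3⟧ = {x2, x4, x6, x10, x13, x15} ∩ {x2, x3, x5, x6, x11, x12, x13, x14, x15} = {x2, x6, x13, x15}
… ∩ ⟦wet⟧ = {x2, x6, x13, x15} ∩ {x1, x2, x4, x10, x14, x15} = {x2, x15}
So ⟦wet engineer whom x9 avoided next to x3⟧ = {x2, x15}.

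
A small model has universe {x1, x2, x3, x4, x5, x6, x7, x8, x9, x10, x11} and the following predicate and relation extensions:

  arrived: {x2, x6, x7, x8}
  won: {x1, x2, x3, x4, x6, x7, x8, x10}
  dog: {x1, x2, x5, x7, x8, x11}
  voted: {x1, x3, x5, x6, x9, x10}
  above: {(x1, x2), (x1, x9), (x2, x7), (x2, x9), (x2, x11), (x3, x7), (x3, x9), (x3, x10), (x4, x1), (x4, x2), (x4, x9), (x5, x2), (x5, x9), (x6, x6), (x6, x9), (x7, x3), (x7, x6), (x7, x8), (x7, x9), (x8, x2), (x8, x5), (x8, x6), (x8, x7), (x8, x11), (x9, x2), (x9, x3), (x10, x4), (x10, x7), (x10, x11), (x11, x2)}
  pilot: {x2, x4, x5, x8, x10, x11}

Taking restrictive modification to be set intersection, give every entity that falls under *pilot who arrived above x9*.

{x2}

⟦who arrived⟧ = ⟦arrived⟧ = {x2, x6, x7, x8}
⟦above x9⟧ = {x : ⟨x, x9⟩ ∈ ⟦above⟧} = {x1, x2, x3, x4, x5, x6, x7}
⟦pilot⟧ = {x2, x4, x5, x8, x10, x11}
… ∩ ⟦who arrived⟧ = {x2, x4, x5, x8, x10, x11} ∩ {x2, x6, x7, x8} = {x2, x8}
… ∩ ⟦above x9⟧ = {x2, x8} ∩ {x1, x2, x3, x4, x5, x6, x7} = {x2}
So ⟦pilot who arrived above x9⟧ = {x2}.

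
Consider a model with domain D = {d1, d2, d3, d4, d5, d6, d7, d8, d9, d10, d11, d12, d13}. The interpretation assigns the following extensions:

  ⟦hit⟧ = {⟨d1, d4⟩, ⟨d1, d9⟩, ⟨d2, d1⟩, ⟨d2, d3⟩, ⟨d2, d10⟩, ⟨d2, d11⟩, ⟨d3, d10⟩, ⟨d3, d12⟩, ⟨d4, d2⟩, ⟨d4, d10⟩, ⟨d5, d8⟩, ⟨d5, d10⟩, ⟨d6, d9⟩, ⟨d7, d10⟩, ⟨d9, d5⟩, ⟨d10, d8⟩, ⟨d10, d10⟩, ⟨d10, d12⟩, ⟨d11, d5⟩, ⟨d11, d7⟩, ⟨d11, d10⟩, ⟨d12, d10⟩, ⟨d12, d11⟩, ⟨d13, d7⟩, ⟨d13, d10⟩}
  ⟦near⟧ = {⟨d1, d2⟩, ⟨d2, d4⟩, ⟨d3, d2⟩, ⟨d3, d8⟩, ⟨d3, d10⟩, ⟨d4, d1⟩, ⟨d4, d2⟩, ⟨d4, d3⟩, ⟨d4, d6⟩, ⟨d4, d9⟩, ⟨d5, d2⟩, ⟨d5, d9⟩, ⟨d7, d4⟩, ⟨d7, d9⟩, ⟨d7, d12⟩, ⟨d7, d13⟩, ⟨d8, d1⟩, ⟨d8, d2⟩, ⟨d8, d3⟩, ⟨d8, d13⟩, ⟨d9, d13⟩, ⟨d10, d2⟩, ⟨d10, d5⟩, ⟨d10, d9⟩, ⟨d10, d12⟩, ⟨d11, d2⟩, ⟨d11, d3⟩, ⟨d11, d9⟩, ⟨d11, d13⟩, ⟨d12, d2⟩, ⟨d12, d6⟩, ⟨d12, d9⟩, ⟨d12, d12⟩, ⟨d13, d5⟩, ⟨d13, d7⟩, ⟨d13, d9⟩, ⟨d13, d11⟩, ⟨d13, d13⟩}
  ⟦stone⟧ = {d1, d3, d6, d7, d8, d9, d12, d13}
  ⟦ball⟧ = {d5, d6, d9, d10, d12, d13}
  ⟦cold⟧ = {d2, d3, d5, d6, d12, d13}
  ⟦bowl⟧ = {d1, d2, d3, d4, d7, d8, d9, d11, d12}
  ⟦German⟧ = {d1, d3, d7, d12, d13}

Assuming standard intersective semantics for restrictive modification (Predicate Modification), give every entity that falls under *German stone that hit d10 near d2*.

{d3, d12}

⟦that hit d10⟧ = {x : ⟨x, d10⟩ ∈ ⟦hit⟧} = {d2, d3, d4, d5, d7, d10, d11, d12, d13}
⟦near d2⟧ = {x : ⟨x, d2⟩ ∈ ⟦near⟧} = {d1, d3, d4, d5, d8, d10, d11, d12}
⟦stone⟧ = {d1, d3, d6, d7, d8, d9, d12, d13}
… ∩ ⟦that hit d10⟧ = {d1, d3, d6, d7, d8, d9, d12, d13} ∩ {d2, d3, d4, d5, d7, d10, d11, d12, d13} = {d3, d7, d12, d13}
… ∩ ⟦near d2⟧ = {d3, d7, d12, d13} ∩ {d1, d3, d4, d5, d8, d10, d11, d12} = {d3, d12}
… ∩ ⟦German⟧ = {d3, d12} ∩ {d1, d3, d7, d12, d13} = {d3, d12}
So ⟦German stone that hit d10 near d2⟧ = {d3, d12}.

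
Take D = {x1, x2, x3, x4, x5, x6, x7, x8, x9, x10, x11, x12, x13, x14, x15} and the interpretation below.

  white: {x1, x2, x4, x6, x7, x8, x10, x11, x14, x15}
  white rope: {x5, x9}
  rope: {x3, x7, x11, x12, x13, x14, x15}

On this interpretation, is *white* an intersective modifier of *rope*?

⟦white⟧ ∩ ⟦rope⟧ = {x1, x2, x4, x6, x7, x8, x10, x11, x14, x15} ∩ {x3, x7, x11, x12, x13, x14, x15} = {x7, x11, x14, x15}
Observed ⟦white rope⟧ = {x5, x9}.
These differ, so the modifier is not intersective in this model.

no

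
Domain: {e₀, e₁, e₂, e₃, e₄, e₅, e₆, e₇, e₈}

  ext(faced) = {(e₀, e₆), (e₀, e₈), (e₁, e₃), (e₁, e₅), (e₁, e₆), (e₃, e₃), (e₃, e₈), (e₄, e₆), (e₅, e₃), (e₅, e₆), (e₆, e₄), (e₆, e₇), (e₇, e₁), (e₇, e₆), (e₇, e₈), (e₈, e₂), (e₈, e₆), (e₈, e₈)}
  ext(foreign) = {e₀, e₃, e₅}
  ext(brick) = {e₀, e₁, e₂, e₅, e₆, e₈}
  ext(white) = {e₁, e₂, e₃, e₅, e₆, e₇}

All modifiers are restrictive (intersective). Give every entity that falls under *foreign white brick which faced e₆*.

{e₅}

⟦which faced e₆⟧ = {x : ⟨x, e₆⟩ ∈ ⟦faced⟧} = {e₀, e₁, e₄, e₅, e₇, e₈}
⟦brick⟧ = {e₀, e₁, e₂, e₅, e₆, e₈}
… ∩ ⟦which faced e₆⟧ = {e₀, e₁, e₂, e₅, e₆, e₈} ∩ {e₀, e₁, e₄, e₅, e₇, e₈} = {e₀, e₁, e₅, e₈}
… ∩ ⟦foreign⟧ = {e₀, e₁, e₅, e₈} ∩ {e₀, e₃, e₅} = {e₀, e₅}
… ∩ ⟦white⟧ = {e₀, e₅} ∩ {e₁, e₂, e₃, e₅, e₆, e₇} = {e₅}
So ⟦foreign white brick which faced e₆⟧ = {e₅}.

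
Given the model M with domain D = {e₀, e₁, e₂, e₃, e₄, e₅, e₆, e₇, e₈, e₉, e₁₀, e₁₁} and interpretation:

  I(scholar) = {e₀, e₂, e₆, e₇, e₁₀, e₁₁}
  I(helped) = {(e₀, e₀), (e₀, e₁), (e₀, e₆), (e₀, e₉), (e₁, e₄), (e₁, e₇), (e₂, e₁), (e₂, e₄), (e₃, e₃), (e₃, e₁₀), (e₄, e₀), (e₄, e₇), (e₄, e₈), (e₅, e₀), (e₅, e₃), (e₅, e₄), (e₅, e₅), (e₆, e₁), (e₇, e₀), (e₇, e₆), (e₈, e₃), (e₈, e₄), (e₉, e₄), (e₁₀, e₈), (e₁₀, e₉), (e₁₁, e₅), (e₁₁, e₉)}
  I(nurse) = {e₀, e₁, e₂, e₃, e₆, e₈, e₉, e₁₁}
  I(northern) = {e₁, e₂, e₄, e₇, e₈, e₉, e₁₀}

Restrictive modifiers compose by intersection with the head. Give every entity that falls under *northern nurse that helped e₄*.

{e₁, e₂, e₈, e₉}

⟦that helped e₄⟧ = {x : ⟨x, e₄⟩ ∈ ⟦helped⟧} = {e₁, e₂, e₅, e₈, e₉}
⟦nurse⟧ = {e₀, e₁, e₂, e₃, e₆, e₈, e₉, e₁₁}
… ∩ ⟦that helped e₄⟧ = {e₀, e₁, e₂, e₃, e₆, e₈, e₉, e₁₁} ∩ {e₁, e₂, e₅, e₈, e₉} = {e₁, e₂, e₈, e₉}
… ∩ ⟦northern⟧ = {e₁, e₂, e₈, e₉} ∩ {e₁, e₂, e₄, e₇, e₈, e₉, e₁₀} = {e₁, e₂, e₈, e₉}
So ⟦northern nurse that helped e₄⟧ = {e₁, e₂, e₈, e₉}.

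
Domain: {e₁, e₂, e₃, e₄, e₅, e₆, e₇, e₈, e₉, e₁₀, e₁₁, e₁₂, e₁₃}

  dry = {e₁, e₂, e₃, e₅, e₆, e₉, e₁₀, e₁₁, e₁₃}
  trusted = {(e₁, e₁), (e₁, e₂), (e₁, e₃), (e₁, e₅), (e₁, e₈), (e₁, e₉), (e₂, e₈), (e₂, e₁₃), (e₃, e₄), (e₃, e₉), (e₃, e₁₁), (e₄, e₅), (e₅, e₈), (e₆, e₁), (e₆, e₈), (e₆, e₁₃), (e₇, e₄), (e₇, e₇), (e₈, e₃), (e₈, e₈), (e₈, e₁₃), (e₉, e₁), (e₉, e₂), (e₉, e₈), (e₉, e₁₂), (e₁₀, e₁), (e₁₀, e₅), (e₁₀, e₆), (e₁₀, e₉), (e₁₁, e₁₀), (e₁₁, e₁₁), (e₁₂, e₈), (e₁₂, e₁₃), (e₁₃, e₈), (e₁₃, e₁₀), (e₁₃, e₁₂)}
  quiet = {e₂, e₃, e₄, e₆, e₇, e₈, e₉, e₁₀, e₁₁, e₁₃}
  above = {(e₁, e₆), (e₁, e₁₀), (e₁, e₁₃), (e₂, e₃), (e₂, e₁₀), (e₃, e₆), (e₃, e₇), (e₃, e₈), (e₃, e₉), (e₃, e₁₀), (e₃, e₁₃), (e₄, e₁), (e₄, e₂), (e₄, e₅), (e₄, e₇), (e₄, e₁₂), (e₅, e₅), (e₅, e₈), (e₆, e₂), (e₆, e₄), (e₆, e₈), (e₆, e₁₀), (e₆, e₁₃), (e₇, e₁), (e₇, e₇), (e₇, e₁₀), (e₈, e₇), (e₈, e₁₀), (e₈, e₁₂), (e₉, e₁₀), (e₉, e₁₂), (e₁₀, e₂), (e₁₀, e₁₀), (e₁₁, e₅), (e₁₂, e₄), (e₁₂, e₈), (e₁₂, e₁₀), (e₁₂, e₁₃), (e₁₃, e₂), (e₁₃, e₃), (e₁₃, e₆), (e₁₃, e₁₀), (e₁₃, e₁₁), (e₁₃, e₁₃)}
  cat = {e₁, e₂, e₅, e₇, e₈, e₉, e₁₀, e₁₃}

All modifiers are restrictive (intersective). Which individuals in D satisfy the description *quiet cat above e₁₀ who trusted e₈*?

⟦above e₁₀⟧ = {x : ⟨x, e₁₀⟩ ∈ ⟦above⟧} = {e₁, e₂, e₃, e₆, e₇, e₈, e₉, e₁₀, e₁₂, e₁₃}
⟦who trusted e₈⟧ = {x : ⟨x, e₈⟩ ∈ ⟦trusted⟧} = {e₁, e₂, e₅, e₆, e₈, e₉, e₁₂, e₁₃}
⟦cat⟧ = {e₁, e₂, e₅, e₇, e₈, e₉, e₁₀, e₁₃}
… ∩ ⟦above e₁₀⟧ = {e₁, e₂, e₅, e₇, e₈, e₉, e₁₀, e₁₃} ∩ {e₁, e₂, e₃, e₆, e₇, e₈, e₉, e₁₀, e₁₂, e₁₃} = {e₁, e₂, e₇, e₈, e₉, e₁₀, e₁₃}
… ∩ ⟦who trusted e₈⟧ = {e₁, e₂, e₇, e₈, e₉, e₁₀, e₁₃} ∩ {e₁, e₂, e₅, e₆, e₈, e₉, e₁₂, e₁₃} = {e₁, e₂, e₈, e₉, e₁₃}
… ∩ ⟦quiet⟧ = {e₁, e₂, e₈, e₉, e₁₃} ∩ {e₂, e₃, e₄, e₆, e₇, e₈, e₉, e₁₀, e₁₁, e₁₃} = {e₂, e₈, e₉, e₁₃}
So ⟦quiet cat above e₁₀ who trusted e₈⟧ = {e₂, e₈, e₉, e₁₃}.

{e₂, e₈, e₉, e₁₃}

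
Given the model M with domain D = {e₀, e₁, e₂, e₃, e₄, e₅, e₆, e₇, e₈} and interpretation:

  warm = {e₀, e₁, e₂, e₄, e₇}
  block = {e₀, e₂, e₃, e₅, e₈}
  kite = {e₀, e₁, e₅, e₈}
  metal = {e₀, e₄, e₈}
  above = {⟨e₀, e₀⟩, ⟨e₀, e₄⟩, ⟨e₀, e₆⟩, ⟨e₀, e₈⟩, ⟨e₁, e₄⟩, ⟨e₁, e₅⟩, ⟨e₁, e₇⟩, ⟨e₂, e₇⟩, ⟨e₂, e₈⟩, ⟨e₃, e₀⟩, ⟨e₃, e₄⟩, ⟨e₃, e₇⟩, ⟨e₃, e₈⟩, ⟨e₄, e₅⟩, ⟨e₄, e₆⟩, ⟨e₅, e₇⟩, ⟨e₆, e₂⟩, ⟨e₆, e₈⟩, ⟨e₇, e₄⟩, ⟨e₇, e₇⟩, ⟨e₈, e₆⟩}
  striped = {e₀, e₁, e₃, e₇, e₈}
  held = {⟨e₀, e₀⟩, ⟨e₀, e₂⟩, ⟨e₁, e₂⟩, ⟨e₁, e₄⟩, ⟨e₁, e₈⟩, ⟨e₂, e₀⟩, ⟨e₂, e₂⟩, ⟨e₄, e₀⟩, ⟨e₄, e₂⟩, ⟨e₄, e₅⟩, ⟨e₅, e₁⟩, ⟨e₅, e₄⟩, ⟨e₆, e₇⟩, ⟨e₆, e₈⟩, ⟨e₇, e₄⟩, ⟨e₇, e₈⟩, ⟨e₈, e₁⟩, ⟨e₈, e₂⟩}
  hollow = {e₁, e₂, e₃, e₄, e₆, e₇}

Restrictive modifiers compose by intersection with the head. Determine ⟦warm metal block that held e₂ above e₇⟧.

{}

⟦that held e₂⟧ = {x : ⟨x, e₂⟩ ∈ ⟦held⟧} = {e₀, e₁, e₂, e₄, e₈}
⟦above e₇⟧ = {x : ⟨x, e₇⟩ ∈ ⟦above⟧} = {e₁, e₂, e₃, e₅, e₇}
⟦block⟧ = {e₀, e₂, e₃, e₅, e₈}
… ∩ ⟦that held e₂⟧ = {e₀, e₂, e₃, e₅, e₈} ∩ {e₀, e₁, e₂, e₄, e₈} = {e₀, e₂, e₈}
… ∩ ⟦above e₇⟧ = {e₀, e₂, e₈} ∩ {e₁, e₂, e₃, e₅, e₇} = {e₂}
… ∩ ⟦warm⟧ = {e₂} ∩ {e₀, e₁, e₂, e₄, e₇} = {e₂}
… ∩ ⟦metal⟧ = {e₂} ∩ {e₀, e₄, e₈} = ∅
So ⟦warm metal block that held e₂ above e₇⟧ = {}.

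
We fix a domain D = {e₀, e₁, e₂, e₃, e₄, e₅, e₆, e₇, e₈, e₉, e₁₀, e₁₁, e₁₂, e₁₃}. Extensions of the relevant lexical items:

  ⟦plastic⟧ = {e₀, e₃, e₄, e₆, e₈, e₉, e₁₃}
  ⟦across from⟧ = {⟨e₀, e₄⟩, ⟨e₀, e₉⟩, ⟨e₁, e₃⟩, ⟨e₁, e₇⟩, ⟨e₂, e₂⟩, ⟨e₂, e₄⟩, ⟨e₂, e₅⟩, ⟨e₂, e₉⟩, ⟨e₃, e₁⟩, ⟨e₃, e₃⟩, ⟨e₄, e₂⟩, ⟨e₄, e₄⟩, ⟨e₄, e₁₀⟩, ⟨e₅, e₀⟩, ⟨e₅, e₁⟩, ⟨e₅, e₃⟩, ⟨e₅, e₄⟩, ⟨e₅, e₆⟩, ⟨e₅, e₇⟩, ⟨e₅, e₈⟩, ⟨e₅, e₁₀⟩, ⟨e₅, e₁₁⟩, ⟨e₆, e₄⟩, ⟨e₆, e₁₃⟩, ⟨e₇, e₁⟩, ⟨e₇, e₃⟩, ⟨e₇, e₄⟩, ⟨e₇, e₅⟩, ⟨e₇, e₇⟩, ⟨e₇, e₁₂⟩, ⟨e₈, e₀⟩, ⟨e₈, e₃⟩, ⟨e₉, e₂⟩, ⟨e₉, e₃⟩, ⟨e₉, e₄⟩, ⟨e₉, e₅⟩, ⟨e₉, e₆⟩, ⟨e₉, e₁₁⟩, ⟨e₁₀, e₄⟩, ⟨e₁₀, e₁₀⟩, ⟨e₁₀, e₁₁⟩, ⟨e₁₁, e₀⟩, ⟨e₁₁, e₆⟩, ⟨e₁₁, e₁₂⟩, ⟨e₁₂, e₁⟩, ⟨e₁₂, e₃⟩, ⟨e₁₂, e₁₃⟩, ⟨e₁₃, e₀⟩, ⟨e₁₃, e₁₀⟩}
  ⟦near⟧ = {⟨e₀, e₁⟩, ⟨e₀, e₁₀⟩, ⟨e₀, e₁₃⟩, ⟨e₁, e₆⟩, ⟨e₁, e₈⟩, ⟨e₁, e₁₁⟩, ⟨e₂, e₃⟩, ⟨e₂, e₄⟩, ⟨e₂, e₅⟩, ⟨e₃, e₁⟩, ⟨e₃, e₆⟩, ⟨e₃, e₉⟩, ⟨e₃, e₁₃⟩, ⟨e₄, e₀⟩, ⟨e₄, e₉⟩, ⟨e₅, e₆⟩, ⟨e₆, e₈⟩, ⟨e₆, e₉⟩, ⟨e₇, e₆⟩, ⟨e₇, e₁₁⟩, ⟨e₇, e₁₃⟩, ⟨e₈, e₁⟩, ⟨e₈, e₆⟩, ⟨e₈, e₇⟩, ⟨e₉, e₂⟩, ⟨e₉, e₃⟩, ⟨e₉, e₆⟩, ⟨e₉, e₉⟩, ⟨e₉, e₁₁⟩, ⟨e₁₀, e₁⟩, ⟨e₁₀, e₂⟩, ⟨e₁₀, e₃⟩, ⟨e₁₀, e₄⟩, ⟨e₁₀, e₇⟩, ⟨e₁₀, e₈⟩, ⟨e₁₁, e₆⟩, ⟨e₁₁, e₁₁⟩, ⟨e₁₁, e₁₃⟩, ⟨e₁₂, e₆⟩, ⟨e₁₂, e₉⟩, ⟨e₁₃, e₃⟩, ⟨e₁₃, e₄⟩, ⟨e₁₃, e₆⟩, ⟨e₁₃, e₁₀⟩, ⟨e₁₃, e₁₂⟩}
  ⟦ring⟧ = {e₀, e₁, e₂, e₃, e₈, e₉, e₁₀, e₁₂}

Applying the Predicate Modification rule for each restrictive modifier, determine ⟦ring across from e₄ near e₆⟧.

{e₉}

⟦across from e₄⟧ = {x : ⟨x, e₄⟩ ∈ ⟦across from⟧} = {e₀, e₂, e₄, e₅, e₆, e₇, e₉, e₁₀}
⟦near e₆⟧ = {x : ⟨x, e₆⟩ ∈ ⟦near⟧} = {e₁, e₃, e₅, e₇, e₈, e₉, e₁₁, e₁₂, e₁₃}
⟦ring⟧ = {e₀, e₁, e₂, e₃, e₈, e₉, e₁₀, e₁₂}
… ∩ ⟦across from e₄⟧ = {e₀, e₁, e₂, e₃, e₈, e₉, e₁₀, e₁₂} ∩ {e₀, e₂, e₄, e₅, e₆, e₇, e₉, e₁₀} = {e₀, e₂, e₉, e₁₀}
… ∩ ⟦near e₆⟧ = {e₀, e₂, e₉, e₁₀} ∩ {e₁, e₃, e₅, e₇, e₈, e₉, e₁₁, e₁₂, e₁₃} = {e₉}
So ⟦ring across from e₄ near e₆⟧ = {e₉}.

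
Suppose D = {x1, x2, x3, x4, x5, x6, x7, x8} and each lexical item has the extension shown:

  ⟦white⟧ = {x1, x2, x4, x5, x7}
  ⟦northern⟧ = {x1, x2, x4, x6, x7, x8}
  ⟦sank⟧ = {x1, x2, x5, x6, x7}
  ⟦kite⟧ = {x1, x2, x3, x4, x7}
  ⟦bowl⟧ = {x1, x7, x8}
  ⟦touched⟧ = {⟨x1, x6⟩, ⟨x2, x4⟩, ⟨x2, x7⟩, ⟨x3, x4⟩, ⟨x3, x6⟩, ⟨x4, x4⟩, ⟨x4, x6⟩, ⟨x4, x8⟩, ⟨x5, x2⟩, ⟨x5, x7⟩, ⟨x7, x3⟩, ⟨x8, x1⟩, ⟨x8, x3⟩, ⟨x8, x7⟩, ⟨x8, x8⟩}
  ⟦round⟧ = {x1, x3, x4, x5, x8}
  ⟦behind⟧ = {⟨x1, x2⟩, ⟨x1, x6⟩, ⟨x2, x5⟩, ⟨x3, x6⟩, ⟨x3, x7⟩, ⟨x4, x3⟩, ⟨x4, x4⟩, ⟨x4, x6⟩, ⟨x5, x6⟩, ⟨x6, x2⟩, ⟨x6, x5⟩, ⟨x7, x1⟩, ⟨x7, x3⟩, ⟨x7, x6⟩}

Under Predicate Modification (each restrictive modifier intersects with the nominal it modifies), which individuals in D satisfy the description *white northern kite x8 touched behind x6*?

⟦x8 touched⟧ = {x : ⟨x8, x⟩ ∈ ⟦touched⟧} = {x1, x3, x7, x8}
⟦behind x6⟧ = {x : ⟨x, x6⟩ ∈ ⟦behind⟧} = {x1, x3, x4, x5, x7}
⟦kite⟧ = {x1, x2, x3, x4, x7}
… ∩ ⟦x8 touched⟧ = {x1, x2, x3, x4, x7} ∩ {x1, x3, x7, x8} = {x1, x3, x7}
… ∩ ⟦behind x6⟧ = {x1, x3, x7} ∩ {x1, x3, x4, x5, x7} = {x1, x3, x7}
… ∩ ⟦white⟧ = {x1, x3, x7} ∩ {x1, x2, x4, x5, x7} = {x1, x7}
… ∩ ⟦northern⟧ = {x1, x7} ∩ {x1, x2, x4, x6, x7, x8} = {x1, x7}
So ⟦white northern kite x8 touched behind x6⟧ = {x1, x7}.

{x1, x7}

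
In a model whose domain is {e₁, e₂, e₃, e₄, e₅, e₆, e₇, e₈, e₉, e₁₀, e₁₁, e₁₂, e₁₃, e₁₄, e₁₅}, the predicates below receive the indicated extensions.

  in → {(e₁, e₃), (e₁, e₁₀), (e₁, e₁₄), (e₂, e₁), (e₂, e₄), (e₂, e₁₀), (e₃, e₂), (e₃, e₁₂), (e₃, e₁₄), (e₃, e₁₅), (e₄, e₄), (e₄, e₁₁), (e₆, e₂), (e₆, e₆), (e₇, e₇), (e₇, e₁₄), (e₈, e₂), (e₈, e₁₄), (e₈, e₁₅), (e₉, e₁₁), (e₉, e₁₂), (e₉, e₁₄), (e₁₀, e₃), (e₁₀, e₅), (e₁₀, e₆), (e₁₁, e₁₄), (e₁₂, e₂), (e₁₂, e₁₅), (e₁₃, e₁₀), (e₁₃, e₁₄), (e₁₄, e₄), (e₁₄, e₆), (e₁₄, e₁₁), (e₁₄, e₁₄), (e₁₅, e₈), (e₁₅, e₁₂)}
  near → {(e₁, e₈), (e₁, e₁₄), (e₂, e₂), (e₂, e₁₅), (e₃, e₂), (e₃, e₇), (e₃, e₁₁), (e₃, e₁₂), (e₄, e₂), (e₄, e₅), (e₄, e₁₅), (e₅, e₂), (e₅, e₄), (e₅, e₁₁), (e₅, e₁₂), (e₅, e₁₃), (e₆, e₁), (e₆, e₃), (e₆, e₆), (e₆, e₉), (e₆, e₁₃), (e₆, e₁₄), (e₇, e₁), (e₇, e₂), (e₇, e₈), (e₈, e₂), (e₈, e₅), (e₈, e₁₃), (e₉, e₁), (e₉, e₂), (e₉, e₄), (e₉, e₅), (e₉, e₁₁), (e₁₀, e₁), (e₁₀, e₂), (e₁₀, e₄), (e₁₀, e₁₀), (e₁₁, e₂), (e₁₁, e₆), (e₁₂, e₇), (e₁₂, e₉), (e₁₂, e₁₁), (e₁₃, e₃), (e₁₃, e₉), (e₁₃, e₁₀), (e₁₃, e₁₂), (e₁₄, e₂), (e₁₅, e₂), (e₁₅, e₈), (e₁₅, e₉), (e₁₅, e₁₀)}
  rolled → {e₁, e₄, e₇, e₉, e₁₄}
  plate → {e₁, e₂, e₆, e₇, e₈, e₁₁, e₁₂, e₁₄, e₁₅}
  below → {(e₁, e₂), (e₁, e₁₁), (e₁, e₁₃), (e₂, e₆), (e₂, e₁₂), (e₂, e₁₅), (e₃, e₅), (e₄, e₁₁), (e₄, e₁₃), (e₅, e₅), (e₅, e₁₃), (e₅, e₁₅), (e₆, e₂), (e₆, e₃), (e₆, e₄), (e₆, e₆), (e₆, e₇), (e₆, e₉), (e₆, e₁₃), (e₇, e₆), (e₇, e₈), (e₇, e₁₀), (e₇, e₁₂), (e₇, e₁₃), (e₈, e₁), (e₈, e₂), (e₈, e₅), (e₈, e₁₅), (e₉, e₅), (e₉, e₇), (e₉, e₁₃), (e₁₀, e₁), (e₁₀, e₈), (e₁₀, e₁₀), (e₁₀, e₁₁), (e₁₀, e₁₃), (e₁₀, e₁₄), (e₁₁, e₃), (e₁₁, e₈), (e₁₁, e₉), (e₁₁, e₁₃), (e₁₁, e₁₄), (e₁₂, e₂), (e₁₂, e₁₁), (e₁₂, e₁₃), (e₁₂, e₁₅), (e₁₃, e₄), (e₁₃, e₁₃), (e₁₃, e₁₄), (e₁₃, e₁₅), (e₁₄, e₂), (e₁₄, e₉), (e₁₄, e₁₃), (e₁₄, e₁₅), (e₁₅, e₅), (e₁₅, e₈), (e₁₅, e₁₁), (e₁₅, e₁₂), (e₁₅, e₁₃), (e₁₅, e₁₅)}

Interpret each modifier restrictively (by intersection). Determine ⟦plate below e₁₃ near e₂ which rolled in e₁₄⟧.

{e₇, e₁₄}

⟦below e₁₃⟧ = {x : ⟨x, e₁₃⟩ ∈ ⟦below⟧} = {e₁, e₄, e₅, e₆, e₇, e₉, e₁₀, e₁₁, e₁₂, e₁₃, e₁₄, e₁₅}
⟦near e₂⟧ = {x : ⟨x, e₂⟩ ∈ ⟦near⟧} = {e₂, e₃, e₄, e₅, e₇, e₈, e₉, e₁₀, e₁₁, e₁₄, e₁₅}
⟦which rolled⟧ = ⟦rolled⟧ = {e₁, e₄, e₇, e₉, e₁₄}
⟦in e₁₄⟧ = {x : ⟨x, e₁₄⟩ ∈ ⟦in⟧} = {e₁, e₃, e₇, e₈, e₉, e₁₁, e₁₃, e₁₄}
⟦plate⟧ = {e₁, e₂, e₆, e₇, e₈, e₁₁, e₁₂, e₁₄, e₁₅}
… ∩ ⟦below e₁₃⟧ = {e₁, e₂, e₆, e₇, e₈, e₁₁, e₁₂, e₁₄, e₁₅} ∩ {e₁, e₄, e₅, e₆, e₇, e₉, e₁₀, e₁₁, e₁₂, e₁₃, e₁₄, e₁₅} = {e₁, e₆, e₇, e₁₁, e₁₂, e₁₄, e₁₅}
… ∩ ⟦near e₂⟧ = {e₁, e₆, e₇, e₁₁, e₁₂, e₁₄, e₁₅} ∩ {e₂, e₃, e₄, e₅, e₇, e₈, e₉, e₁₀, e₁₁, e₁₄, e₁₅} = {e₇, e₁₁, e₁₄, e₁₅}
… ∩ ⟦which rolled⟧ = {e₇, e₁₁, e₁₄, e₁₅} ∩ {e₁, e₄, e₇, e₉, e₁₄} = {e₇, e₁₄}
… ∩ ⟦in e₁₄⟧ = {e₇, e₁₄} ∩ {e₁, e₃, e₇, e₈, e₉, e₁₁, e₁₃, e₁₄} = {e₇, e₁₄}
So ⟦plate below e₁₃ near e₂ which rolled in e₁₄⟧ = {e₇, e₁₄}.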